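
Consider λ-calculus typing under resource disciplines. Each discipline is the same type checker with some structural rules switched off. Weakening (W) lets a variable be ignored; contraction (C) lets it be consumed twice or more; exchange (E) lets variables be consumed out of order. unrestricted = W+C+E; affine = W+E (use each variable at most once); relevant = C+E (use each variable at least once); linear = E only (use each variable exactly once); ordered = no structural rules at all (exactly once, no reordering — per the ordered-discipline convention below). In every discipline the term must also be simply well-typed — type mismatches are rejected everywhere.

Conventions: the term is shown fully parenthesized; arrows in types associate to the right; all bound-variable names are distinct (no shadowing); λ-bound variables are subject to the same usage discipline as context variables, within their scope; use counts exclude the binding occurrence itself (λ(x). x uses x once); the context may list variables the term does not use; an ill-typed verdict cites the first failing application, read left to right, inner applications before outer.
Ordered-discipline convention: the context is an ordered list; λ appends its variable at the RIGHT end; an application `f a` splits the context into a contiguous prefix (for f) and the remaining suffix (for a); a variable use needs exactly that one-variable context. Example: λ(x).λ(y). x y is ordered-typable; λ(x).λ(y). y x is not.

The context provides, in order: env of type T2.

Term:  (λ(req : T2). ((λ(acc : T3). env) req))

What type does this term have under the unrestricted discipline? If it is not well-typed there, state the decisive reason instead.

not well-typed under unrestricted — the type mismatch rejects it
usage: env: 1×, req [bound]: 1×, acc [bound]: 0×
uses in reading order: env, req
typing: ill-typed: an argument T2 mismatches the expected T3
across the five disciplines: ordered ✗, linear ✗, affine ✗, relevant ✗, unrestricted ✗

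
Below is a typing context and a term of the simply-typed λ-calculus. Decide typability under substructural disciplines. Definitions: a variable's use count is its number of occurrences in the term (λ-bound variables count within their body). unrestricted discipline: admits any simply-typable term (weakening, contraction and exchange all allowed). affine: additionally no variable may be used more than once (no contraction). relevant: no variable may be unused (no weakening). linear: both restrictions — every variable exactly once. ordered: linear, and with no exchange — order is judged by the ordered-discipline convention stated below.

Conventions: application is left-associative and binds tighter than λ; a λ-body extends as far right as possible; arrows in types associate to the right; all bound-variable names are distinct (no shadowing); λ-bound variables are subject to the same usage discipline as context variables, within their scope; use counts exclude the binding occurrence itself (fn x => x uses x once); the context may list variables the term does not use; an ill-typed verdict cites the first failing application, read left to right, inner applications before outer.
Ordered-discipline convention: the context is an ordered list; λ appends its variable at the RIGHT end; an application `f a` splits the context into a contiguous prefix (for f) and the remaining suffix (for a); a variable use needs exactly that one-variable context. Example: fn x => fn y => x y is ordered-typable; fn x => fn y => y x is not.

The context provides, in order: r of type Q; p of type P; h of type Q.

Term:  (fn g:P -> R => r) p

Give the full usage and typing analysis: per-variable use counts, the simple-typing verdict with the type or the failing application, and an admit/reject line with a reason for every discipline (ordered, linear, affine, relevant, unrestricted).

usage: r: 1×; p: 1×; h: 0×; g [bound]: 0×
left-to-right use order: r, p
typing: ill-typed: a function awaiting P -> R gets P
ordered ✗ (fails simple typing)
linear ✗ (a type mismatch blocks all five)
affine ✗ (the type mismatch rejects it)
relevant ✗ (not simply typable)
unrestricted ✗ (fails simple typing)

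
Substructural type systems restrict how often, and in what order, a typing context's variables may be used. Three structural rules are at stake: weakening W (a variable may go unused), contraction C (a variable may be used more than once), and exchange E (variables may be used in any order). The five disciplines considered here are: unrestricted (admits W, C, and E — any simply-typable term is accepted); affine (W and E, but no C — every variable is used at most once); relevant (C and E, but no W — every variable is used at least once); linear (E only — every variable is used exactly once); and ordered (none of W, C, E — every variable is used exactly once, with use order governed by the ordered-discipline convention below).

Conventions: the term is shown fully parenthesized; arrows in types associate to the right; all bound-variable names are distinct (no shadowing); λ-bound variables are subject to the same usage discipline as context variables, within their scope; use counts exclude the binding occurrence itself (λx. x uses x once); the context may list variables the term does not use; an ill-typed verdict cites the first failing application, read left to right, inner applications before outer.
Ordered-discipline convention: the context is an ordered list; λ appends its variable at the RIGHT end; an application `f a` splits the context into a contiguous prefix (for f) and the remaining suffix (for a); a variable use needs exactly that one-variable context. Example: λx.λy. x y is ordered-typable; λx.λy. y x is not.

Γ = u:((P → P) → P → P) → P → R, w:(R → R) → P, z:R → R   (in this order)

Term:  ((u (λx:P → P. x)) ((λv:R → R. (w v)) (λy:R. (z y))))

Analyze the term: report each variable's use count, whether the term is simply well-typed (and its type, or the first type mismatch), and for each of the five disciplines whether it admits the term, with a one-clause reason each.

usage: u=1, w=1, z=1, x (bound)=1, v (bound)=1, y (bound)=1
uses in reading order: u, x, w, v, z, y
typing: well-typed — term : R
ordered: ✓, single-use (u, w, z, x, v, y), ordered derivation ok
linear: ✓, exactly-once usage across u, w, z, x, v, y
affine: ✓, u, w, z, x, v, y: no repeats, contraction unneeded
relevant: ✓, u, w, z, x, v, y: all used, weakening unneeded
unrestricted: ✓, type-checks (R) and nothing is barred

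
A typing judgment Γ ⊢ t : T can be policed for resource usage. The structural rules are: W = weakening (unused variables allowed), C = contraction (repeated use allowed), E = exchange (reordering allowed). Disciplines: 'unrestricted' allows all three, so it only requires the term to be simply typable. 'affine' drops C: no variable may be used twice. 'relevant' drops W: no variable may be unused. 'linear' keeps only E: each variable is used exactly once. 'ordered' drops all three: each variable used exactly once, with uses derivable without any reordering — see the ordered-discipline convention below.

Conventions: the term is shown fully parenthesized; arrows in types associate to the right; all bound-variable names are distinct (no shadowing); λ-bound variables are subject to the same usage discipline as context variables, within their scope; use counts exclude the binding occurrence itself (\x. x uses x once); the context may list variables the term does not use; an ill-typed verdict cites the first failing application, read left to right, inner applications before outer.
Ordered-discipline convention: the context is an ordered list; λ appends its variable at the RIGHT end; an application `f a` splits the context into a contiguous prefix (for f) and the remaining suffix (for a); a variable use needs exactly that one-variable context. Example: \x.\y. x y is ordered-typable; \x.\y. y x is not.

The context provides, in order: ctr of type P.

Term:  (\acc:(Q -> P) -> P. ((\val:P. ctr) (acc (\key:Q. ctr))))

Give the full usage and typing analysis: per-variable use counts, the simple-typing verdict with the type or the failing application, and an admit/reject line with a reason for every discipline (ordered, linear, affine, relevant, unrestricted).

counts: ctr ×2, acc [bound] ×1, val [bound] ×0, key [bound] ×0
left-to-right use order: ctr, acc, ctr
typing: well-typed — term : ((Q -> P) -> P) -> P
ordered: ✗, repeated use of ctr ×2; val, key left unused
linear: ✗, repeated use of ctr ×2; val, key left unused
affine: ✗, repeated use of ctr ×2
relevant: ✗, val, key left unused
unrestricted: ✓, simply typable at ((Q -> P) -> P) -> P; W, C, E all held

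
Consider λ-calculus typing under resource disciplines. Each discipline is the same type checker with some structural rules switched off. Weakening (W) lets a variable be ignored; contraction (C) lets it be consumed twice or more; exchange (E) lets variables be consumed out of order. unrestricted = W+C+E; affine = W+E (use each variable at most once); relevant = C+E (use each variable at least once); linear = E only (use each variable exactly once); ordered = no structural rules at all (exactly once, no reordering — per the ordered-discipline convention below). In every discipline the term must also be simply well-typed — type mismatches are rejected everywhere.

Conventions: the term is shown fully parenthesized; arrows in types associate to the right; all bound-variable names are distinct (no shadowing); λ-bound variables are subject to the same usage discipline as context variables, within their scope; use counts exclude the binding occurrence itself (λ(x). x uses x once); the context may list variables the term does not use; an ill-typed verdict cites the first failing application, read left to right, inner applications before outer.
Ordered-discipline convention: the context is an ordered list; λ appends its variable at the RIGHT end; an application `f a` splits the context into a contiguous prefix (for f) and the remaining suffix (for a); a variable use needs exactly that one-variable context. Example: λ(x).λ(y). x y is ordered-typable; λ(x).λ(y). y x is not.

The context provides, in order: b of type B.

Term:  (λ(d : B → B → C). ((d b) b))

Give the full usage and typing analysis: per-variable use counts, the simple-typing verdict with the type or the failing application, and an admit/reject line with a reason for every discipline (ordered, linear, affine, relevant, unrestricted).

use counts: b: 2×; d (λ-bound): 1×
order of uses: d, b, b
typing: well-typed — term : (B → B → C) → C
ordered ✗ (needs contraction — b ×2)
linear ✗ (needs contraction — b ×2)
affine ✗ (needs contraction — b ×2)
relevant ✓ (at least one use each (b, d))
unrestricted ✓ (simply typable at (B → B → C) → C; W, C, E all held)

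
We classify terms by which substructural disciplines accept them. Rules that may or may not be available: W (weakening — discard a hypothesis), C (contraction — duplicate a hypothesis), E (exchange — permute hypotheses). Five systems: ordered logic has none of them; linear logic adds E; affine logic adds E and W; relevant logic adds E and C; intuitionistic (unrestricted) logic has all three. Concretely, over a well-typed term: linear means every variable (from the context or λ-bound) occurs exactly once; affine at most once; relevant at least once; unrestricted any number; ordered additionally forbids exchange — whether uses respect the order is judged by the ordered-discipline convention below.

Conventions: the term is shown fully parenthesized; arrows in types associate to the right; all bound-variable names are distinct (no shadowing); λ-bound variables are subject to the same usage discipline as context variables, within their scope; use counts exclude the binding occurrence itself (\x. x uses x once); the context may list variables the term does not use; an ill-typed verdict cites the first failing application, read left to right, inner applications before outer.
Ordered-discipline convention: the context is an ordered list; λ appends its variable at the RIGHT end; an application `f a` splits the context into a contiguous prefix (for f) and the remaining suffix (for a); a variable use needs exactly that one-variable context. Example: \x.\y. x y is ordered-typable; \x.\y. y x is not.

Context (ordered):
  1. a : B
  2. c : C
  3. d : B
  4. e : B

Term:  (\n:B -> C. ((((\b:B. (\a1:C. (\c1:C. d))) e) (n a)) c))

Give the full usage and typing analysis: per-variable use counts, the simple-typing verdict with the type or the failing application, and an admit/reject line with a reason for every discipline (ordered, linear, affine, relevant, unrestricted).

variable uses: a: 1×, c: 1×, d: 1×, e: 1×, n [bound]: 1×, b [bound]: 0×, a1 [bound]: 0×, c1 [bound]: 0×
order of uses: d, e, n, a, c
typing: well-typed — term : (B -> C) -> B
ordered ✗ (b, a1, c1 never used (weakening))
linear ✗ (b, a1, c1 never used (weakening))
affine ✓ (none of a, c, d, e, n, b, a1, c1 used more than once)
relevant ✗ (b, a1, c1 never used (weakening))
unrestricted ✓ (type-checks ((B -> C) -> B) and nothing is barred)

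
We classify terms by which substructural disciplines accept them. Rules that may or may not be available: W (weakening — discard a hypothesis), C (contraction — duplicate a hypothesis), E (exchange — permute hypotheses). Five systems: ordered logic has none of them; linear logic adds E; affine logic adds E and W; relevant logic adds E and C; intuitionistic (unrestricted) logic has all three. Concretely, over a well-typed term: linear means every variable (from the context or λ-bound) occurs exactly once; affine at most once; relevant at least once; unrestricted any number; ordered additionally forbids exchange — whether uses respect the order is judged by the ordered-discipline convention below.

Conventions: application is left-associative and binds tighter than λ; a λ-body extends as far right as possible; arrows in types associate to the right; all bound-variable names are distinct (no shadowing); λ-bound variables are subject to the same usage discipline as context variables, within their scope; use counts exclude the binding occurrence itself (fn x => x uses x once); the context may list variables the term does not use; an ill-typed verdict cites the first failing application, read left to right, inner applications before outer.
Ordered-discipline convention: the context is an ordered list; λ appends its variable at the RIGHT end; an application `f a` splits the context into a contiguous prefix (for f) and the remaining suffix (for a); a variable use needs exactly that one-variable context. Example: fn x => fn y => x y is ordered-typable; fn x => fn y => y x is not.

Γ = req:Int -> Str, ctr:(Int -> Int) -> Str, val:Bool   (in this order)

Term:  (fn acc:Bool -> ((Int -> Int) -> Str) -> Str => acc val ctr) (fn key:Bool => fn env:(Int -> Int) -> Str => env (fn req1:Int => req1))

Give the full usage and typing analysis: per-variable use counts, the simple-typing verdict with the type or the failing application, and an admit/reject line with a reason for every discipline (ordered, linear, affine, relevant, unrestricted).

usage: req: 0×, ctr: 1×, val: 1×, acc (λ-bound): 1×, key (λ-bound): 0×, env (λ-bound): 1×, req1 (λ-bound): 1×
use order (left to right): acc, val, ctr, env, req1
typing: well-typed — term : Str
ordered ✗ (req, key left unused)
linear ✗ (req, key left unused)
affine ✓ (at most one use each (req, ctr, val, acc, key, env, req1))
relevant ✗ (req, key left unused)
unrestricted ✓ (type-checks (Str) and nothing is barred)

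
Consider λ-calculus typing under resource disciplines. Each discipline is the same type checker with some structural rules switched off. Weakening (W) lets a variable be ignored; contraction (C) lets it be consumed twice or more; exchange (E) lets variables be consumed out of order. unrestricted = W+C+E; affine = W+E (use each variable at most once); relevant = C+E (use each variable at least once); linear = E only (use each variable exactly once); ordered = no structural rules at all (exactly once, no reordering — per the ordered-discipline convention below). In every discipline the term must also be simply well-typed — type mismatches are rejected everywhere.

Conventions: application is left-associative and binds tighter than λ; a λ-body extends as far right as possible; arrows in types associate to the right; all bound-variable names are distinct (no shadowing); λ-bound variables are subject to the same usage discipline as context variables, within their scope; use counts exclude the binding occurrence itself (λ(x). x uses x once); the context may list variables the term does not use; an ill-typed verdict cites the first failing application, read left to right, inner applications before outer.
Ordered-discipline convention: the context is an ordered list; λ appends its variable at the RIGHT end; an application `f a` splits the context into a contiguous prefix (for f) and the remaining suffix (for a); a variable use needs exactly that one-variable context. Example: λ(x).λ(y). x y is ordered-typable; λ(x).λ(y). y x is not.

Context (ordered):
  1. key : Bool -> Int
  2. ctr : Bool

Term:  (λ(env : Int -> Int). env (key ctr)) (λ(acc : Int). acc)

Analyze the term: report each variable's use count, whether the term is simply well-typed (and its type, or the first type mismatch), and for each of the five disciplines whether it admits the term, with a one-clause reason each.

counts: key: 1; ctr: 1; env (λ-bound): 1; acc (λ-bound): 1
left-to-right use order: env, key, ctr, acc
typing: ✓ — Int
ordered ✗ (no contiguous prefix/suffix split fits env, key, ctr, acc)
linear ✓ (exactly-once usage across key, ctr, env, acc)
affine ✓ (key, ctr, env, acc: no repeats, contraction unneeded)
relevant ✓ (key, ctr, env, acc: all used, weakening unneeded)
unrestricted ✓ (typability at Int is all that's needed)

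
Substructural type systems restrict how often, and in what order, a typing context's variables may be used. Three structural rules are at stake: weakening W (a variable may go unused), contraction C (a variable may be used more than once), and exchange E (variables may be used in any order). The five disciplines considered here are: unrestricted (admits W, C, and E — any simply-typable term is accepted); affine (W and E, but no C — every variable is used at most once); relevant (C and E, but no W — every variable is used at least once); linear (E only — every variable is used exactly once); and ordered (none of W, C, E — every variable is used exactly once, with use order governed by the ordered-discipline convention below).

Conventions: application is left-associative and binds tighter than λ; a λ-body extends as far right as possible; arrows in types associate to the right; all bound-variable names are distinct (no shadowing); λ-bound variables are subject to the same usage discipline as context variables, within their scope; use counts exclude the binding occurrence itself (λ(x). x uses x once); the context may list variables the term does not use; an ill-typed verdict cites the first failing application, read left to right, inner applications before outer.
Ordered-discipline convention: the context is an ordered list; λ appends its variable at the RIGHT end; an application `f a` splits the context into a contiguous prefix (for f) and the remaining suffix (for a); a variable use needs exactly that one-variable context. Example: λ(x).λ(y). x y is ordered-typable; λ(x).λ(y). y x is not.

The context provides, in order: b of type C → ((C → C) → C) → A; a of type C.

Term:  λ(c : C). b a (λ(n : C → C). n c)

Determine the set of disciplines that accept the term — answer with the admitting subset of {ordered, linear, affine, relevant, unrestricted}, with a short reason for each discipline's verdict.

admitted in: linear, affine, relevant, unrestricted
counts: b: 1; a: 1; c [bound]: 1; n [bound]: 1
uses in reading order: b, a, n, c
typing: well-typed — term : C → A
ordered: ✗, no ordered split (uses run b, a, n, c)
linear: ✓, single use per variable (b, a, c, n)
affine: ✓, at most one use each (b, a, c, n)
relevant: ✓, none of b, a, c, n goes unused
unrestricted: ✓, simply typable at C → A; W, C, E all held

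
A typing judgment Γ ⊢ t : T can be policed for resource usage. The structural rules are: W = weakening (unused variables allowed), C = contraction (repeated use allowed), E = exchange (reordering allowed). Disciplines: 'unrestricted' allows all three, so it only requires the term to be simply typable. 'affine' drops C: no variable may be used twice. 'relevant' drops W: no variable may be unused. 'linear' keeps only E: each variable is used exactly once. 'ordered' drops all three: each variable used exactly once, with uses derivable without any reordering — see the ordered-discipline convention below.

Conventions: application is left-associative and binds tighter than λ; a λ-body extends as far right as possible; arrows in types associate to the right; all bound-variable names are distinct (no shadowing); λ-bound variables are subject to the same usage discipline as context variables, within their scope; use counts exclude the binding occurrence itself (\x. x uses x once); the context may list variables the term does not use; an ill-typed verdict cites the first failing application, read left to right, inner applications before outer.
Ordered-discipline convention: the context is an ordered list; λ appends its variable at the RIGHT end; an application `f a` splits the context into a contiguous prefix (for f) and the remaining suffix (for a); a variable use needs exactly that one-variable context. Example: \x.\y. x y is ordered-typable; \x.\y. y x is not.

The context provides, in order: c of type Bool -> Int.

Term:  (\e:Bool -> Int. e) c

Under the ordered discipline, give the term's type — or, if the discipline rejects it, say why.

term : Bool -> Int
use counts: c ×1; e [bound] ×1
left-to-right use order: e, c
typing: ✓ — Bool -> Int
per-discipline verdicts: ordered ✓, linear ✓, affine ✓, relevant ✓, unrestricted ✓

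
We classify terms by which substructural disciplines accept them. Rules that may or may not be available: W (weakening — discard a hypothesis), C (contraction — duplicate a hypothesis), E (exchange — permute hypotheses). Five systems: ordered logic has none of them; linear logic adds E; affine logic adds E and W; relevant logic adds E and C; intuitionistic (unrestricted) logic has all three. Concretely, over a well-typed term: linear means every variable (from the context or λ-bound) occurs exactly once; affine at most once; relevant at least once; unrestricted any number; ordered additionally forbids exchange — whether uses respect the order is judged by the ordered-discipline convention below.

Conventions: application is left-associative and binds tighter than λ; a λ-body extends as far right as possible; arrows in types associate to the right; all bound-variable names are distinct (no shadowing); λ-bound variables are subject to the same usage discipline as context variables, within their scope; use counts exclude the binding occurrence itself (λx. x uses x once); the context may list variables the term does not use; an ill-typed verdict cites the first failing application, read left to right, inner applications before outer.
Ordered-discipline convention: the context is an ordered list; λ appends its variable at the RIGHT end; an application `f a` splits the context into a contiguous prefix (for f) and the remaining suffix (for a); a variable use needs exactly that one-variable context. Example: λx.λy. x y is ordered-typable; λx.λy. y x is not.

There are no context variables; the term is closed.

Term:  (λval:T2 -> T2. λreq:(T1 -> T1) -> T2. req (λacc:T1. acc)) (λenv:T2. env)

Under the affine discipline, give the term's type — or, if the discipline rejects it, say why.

term : ((T1 -> T1) -> T2) -> T2
variable uses: val (λ-bound): 0×; req (λ-bound): 1×; acc (λ-bound): 1×; env (λ-bound): 1×
use order (left to right): req, acc, env
typing: the term checks, with type ((T1 -> T1) -> T2) -> T2
across the five disciplines: ordered ✗ | linear ✗ | affine ✓ | relevant ✗ | unrestricted ✓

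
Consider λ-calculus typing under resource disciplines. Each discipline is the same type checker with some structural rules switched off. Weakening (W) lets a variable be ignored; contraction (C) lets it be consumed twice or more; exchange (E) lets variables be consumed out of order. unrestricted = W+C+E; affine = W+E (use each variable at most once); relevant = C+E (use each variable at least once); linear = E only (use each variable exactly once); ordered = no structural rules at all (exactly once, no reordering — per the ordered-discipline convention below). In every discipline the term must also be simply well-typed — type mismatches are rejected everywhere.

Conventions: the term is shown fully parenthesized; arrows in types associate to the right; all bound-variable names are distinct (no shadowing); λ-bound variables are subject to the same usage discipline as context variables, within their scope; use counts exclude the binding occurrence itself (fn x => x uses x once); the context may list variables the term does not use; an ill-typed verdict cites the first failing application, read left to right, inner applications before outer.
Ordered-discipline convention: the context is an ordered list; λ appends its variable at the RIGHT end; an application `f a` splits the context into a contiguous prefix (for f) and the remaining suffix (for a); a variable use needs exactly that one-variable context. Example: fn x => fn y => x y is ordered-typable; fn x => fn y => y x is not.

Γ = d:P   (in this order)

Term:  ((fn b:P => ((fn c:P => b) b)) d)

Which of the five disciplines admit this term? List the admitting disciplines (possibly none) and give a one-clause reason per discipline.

admitting disciplines: unrestricted
use counts: d: 1×; b (bound): 2×; c (bound): 0×
left-to-right use order: b, b, d
typing: well-typed — term : P
ordered: ✗ — needs contraction — b ×2; needs weakening: c unused
linear: ✗ — needs contraction — b ×2; needs weakening: c unused
affine: ✗ — needs contraction — b ×2
relevant: ✗ — needs weakening: c unused
unrestricted: ✓ — simply typable at P; W, C, E all held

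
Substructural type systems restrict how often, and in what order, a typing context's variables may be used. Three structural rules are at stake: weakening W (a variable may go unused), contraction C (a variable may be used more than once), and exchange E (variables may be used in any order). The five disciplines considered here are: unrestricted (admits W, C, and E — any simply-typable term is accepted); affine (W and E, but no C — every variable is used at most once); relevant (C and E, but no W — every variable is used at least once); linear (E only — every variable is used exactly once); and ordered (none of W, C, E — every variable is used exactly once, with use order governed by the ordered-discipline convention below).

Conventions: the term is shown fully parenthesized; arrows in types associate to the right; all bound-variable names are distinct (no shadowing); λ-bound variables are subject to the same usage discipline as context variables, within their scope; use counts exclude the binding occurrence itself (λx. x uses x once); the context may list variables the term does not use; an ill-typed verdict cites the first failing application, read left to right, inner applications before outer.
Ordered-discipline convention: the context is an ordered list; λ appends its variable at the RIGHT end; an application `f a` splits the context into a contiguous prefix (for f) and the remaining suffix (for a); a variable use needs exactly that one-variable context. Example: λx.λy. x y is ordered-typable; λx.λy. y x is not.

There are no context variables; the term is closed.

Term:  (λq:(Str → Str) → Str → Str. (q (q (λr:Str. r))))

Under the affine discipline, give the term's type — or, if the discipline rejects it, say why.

not well-typed under affine — repeated use of q ×2
usage: q [bound]: 2×, r [bound]: 1×
use order (left to right): q, q, r
typing: well-typed at ((Str → Str) → Str → Str) → Str → Str
all disciplines: ordered ✗ · linear ✗ · affine ✗ · relevant ✓ · unrestricted ✓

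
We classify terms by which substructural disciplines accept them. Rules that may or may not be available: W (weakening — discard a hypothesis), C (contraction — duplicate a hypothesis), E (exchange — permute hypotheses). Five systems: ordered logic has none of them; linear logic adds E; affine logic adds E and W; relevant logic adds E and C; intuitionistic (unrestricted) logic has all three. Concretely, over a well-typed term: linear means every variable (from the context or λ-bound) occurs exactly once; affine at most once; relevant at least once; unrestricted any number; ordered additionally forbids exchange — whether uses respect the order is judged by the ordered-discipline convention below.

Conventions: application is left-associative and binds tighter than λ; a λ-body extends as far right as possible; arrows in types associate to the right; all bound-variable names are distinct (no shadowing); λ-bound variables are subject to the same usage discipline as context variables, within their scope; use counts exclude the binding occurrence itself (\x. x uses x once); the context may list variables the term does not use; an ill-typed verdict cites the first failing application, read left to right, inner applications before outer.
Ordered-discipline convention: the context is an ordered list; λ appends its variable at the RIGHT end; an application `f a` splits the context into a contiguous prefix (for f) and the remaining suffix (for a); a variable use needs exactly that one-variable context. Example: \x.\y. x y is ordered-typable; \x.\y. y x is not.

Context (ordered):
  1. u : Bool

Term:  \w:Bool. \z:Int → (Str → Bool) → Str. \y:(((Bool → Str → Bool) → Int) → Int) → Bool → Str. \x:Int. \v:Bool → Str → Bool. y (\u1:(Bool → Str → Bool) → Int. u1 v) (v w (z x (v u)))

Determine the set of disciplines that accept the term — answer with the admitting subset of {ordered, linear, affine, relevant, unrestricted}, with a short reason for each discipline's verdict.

admitted by: relevant, unrestricted
usage: u: 1, w [bound]: 1, z [bound]: 1, y [bound]: 1, x [bound]: 1, v [bound]: 3, u1 [bound]: 1
uses in reading order: y, u1, v, v, w, z, x, v, u
typing: the term checks, with type Bool → (Int → (Str → Bool) → Str) → ((((Bool → Str → Bool) → Int) → Int) → Bool → Str) → Int → (Bool → Str → Bool) → Str
ordered: ✗ — uses contraction: v ×3
linear: ✗ — uses contraction: v ×3
affine: ✗ — uses contraction: v ×3
relevant: ✓ — every one of u, w, z, y, x, v, u1 appears
unrestricted: ✓ — typability at Bool → (Int → (Str → Bool) → Str) → ((((Bool → Str → Bool) → Int) → Int) → Bool → Str) → Int → (Bool → Str → Bool) → Str is all that's needed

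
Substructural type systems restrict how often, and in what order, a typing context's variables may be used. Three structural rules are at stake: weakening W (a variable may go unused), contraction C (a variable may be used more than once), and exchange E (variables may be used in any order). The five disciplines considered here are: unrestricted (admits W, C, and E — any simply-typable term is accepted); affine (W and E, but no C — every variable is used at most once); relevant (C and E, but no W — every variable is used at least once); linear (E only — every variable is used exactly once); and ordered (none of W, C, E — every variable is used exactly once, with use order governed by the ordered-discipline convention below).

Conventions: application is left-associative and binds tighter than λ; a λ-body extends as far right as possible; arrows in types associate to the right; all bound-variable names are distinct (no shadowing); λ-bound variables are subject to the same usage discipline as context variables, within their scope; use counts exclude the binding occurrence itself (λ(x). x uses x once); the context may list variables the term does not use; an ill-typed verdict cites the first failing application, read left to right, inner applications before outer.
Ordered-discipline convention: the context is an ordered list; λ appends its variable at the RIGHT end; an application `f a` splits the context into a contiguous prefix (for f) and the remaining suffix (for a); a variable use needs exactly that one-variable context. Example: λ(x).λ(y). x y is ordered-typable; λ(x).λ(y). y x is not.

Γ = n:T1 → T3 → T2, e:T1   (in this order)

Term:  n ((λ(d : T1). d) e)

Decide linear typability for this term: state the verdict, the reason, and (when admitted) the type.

yes — each of n, e, d used exactly once; term : T3 → T2
usage: n: 1×, e: 1×, d [bound]: 1×
uses in reading order: n, d, e
typing: well-typed at T3 → T2
per-discipline verdicts: ordered ✓ · linear ✓ · affine ✓ · relevant ✓ · unrestricted ✓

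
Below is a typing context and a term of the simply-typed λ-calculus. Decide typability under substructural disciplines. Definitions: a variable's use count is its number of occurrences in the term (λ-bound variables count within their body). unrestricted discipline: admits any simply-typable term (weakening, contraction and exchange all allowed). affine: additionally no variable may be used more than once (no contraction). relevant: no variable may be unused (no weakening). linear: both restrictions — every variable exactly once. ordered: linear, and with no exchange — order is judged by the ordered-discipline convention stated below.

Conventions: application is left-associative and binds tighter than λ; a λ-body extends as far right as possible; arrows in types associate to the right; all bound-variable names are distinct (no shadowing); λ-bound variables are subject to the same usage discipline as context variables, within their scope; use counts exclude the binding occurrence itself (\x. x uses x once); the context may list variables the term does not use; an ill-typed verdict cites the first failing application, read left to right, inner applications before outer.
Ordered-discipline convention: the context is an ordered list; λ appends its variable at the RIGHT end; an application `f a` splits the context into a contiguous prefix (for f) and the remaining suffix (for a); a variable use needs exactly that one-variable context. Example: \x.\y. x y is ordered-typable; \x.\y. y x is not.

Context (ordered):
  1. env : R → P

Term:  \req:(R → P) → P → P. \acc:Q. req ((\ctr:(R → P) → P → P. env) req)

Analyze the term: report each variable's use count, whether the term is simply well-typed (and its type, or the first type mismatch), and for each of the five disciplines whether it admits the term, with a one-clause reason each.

usage: env=1, req [bound]=2, acc [bound]=0, ctr [bound]=0
left-to-right use order: req, env, req
typing: ✓ — ((R → P) → P → P) → Q → P → P
ordered: ✗, needs contraction — req ×2; needs weakening: acc, ctr unused
linear: ✗, needs contraction — req ×2; needs weakening: acc, ctr unused
affine: ✗, needs contraction — req ×2
relevant: ✗, needs weakening: acc, ctr unused
unrestricted: ✓, type-checks (((R → P) → P → P) → Q → P → P) and nothing is barred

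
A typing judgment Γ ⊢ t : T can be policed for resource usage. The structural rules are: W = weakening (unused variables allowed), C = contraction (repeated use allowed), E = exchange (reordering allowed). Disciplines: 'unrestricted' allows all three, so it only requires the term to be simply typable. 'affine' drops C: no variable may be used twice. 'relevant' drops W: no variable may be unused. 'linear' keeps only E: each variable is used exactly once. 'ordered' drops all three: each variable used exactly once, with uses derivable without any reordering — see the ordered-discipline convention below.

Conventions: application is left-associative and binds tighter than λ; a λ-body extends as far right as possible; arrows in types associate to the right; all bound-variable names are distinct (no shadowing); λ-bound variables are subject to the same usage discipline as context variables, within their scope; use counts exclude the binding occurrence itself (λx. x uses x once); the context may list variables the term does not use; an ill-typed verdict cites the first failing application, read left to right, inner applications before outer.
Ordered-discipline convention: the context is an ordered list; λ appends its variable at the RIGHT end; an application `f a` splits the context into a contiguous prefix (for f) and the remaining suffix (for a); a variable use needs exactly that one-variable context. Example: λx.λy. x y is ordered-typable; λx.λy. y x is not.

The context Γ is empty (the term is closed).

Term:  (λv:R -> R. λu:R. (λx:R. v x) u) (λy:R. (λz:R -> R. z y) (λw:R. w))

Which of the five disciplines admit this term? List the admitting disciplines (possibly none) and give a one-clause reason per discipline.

accepted by: linear, affine, relevant, unrestricted
variable uses: v (λ-bound): 1×; u (λ-bound): 1×; x (λ-bound): 1×; y (λ-bound): 1×; z (λ-bound): 1×; w (λ-bound): 1×
order of uses: v, x, u, z, y, w
typing: ✓ — R -> R
ordered: ✗, no contiguous prefix/suffix split fits v, x, u, z, y, w
linear: ✓, each of v, u, x, y, z, w used exactly once
affine: ✓, v, u, x, y, z, w: no repeats, contraction unneeded
relevant: ✓, none of v, u, x, y, z, w goes unused
unrestricted: ✓, typability at R -> R is all that's needed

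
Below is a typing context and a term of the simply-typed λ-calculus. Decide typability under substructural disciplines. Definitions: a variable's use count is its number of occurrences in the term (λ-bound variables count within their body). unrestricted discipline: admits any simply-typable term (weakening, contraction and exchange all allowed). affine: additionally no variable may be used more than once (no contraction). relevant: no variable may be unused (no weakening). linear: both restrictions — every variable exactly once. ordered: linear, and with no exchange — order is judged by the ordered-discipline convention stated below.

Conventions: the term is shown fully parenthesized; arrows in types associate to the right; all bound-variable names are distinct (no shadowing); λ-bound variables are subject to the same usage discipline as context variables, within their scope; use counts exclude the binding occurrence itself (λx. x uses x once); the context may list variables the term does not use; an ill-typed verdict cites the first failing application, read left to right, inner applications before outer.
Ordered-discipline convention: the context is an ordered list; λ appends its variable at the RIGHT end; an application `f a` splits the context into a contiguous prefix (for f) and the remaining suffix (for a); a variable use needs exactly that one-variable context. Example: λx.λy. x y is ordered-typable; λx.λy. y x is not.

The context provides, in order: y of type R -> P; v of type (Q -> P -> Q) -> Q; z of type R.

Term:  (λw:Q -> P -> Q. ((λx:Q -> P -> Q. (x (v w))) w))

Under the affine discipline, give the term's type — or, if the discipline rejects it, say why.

not well-typed under affine — needs contraction — w ×2
use counts: y ×0; v ×1; z ×0; w (bound) ×2; x (bound) ×1
order of uses: x, v, w, w
typing: well-typed at (Q -> P -> Q) -> P -> Q
summary: ordered ✗ · linear ✗ · affine ✗ · relevant ✗ · unrestricted ✓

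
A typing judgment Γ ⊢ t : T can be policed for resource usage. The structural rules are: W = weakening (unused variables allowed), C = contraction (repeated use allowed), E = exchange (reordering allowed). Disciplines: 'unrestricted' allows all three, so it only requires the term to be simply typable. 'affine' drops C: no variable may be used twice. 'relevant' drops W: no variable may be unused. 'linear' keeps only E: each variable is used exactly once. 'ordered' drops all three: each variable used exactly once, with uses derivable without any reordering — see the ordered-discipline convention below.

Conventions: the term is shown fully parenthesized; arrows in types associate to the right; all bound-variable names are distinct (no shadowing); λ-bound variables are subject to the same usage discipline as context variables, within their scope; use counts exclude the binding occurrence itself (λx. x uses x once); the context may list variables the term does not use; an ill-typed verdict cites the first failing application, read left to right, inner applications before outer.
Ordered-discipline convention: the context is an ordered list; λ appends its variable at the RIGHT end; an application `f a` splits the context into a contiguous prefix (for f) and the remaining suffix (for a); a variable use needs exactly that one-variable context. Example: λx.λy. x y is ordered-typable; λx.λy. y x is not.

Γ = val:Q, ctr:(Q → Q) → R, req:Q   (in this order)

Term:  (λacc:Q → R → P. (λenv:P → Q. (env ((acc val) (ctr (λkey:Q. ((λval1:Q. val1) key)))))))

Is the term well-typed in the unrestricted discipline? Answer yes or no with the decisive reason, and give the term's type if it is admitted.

yes — well-typed at (Q → R → P) → (P → Q) → Q; no restrictions here; term : (Q → R → P) → (P → Q) → Q
use counts: val=1; ctr=1; req=0; acc (λ-bound)=1; env (λ-bound)=1; key (λ-bound)=1; val1 (λ-bound)=1
left-to-right use order: env, acc, val, ctr, val1, key
typing: ✓ — (Q → R → P) → (P → Q) → Q
per-discipline verdicts: ordered ✗, linear ✗, affine ✓, relevant ✗, unrestricted ✓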